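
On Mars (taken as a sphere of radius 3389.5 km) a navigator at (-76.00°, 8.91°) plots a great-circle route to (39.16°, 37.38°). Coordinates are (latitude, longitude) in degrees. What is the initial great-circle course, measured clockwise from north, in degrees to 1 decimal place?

Δλ = 28.470° = 0.4969 rad.
y = sin Δλ · cos φ₂ = (0.4767)(0.7754) = 0.3696
x = cos φ₁ sin φ₂ − sin φ₁ cos φ₂ cos Δλ = (0.2419)(0.6315) − (-0.9703)(0.7754)(0.8791) = 0.8141
θ = atan2(y, x) = 24.42°, so the bearing is 24.4°.

24.4°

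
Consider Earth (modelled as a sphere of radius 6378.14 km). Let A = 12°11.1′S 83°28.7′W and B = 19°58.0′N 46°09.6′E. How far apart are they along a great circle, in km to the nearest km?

14601 km

With latitudes φ₁ = -12.185°, φ₂ = 19.967° and longitude difference Δλ = 129.638°:
Haversine: a = sin²(Δφ/2) + cos φ₁ cos φ₂ sin²(Δλ/2) = 0.0767 + (0.9775)(0.9399)(0.8190) = 0.82908.
Central angle c = 2·arcsin(√a) = 2.28917 rad.
Distance = R·c = 6378.14 × 2.2892 ≈ 14601 km.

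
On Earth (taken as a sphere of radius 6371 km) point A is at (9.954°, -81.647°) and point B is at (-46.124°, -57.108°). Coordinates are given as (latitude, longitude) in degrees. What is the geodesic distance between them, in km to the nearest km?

6698 km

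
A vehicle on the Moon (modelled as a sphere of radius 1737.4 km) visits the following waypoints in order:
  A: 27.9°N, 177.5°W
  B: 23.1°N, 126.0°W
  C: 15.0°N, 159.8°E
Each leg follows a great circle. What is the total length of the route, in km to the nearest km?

Leg A→B: central angle 0.8098 rad, distance 1407.0 km.
Leg B→C: central angle 1.2202 rad, distance 2120.0 km.
Total: 1407.0 + 2120.0 ≈ 3527 km.

3527 km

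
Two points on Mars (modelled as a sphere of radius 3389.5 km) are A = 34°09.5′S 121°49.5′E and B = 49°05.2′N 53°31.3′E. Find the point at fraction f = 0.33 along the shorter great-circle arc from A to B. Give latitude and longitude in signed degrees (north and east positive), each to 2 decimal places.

-6.00°, 101.29°

Central angle δ = 1.7967 rad. Interpolating on the sphere with fraction f = 0.33:
P = [sin((1−f)δ)·A + sin(fδ)·B] / sin δ = 0.9577·A + 0.5733·B in Cartesian coordinates,
giving P = (-0.1947, 0.9753, -0.1045), i.e. latitude -6.00°, longitude 101.29°.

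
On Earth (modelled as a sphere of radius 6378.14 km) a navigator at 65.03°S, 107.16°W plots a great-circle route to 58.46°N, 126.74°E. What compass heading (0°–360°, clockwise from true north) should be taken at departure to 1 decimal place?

280.8°

With φ₁ = -1.1350, φ₂ = 1.0203, Δλ = -2.2009 rad, the forward-azimuth formula gives
θ = atan2( sin Δλ cos φ₂ , cos φ₁ sin φ₂ − sin φ₁ cos φ₂ cos Δλ ) = atan2(-0.4227, 0.0804) = -79.23°.
Adding 360° brings this into [0°, 360°): 280.8°.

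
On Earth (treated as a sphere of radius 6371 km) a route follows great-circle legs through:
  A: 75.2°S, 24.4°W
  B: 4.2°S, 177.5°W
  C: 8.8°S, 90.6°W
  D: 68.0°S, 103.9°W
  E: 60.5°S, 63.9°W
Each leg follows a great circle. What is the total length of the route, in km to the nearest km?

29318 km

Leg A→B: central angle 1.7278 rad, distance 11008.0 km.
Leg B→C: central angle 1.5062 rad, distance 9596.3 km.
Leg C→D: central angle 1.0448 rad, distance 6656.1 km.
Leg D→E: central angle 0.3230 rad, distance 2057.8 km.
Total: 11008.0 + 9596.3 + 6656.1 + 2057.8 ≈ 29318 km.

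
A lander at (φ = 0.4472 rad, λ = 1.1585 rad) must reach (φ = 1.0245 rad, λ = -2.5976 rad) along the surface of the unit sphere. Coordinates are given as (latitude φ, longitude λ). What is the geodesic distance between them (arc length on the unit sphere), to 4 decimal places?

1.5840

In radians: φ₁ = 0.4472, φ₂ = 1.0245, Δλ = 144.791° = 2.5271 rad.
Haversine: a = sin²(Δφ/2) + cos φ₁ cos φ₂ sin²(Δλ/2) = 0.0810 + (0.9017)(0.5195)(0.9085) = 0.50662.
Central angle c = 2·arcsin(√a) = 1.58403 rad.
On the unit sphere the arc length equals the central angle: 1.5840.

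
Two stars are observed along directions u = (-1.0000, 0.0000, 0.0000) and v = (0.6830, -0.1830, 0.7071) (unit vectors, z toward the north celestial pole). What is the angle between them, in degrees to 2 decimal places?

133.08°

u·v = -0.6830; |u| = 1.0000, |v| = 1.0000.
cos θ = (u·v)/(|u||v|) = -0.6830, so θ = 133.08°.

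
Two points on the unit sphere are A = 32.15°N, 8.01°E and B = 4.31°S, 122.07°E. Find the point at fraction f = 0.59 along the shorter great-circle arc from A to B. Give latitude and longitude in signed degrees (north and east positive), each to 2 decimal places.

19.95°, 82.09°

Central angle δ = 1.9651 rad. Interpolating on the sphere with fraction f = 0.59:
P = [sin((1−f)δ)·A + sin(fδ)·B] / sin δ = 0.7813·A + 0.9928·B in Cartesian coordinates,
giving P = (0.1294, 0.9311, 0.3411), i.e. latitude 19.95°, longitude 82.09°.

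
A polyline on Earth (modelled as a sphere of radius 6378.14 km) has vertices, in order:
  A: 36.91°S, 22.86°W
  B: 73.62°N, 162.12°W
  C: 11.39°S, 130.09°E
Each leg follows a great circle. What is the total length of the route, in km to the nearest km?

25961 km

Leg A→B: central angle 2.4144 rad, distance 15399.3 km.
Leg B→C: central angle 1.6559 rad, distance 10561.4 km.
Total: 15399.3 + 10561.4 ≈ 25961 km.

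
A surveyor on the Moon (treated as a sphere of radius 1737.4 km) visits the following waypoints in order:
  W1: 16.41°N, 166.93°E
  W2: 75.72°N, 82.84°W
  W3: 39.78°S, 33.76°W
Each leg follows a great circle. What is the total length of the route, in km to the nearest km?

6024 km

Leg W1→W2: central angle 1.3776 rad, distance 2393.5 km.
Leg W2→W3: central angle 2.0897 rad, distance 3630.6 km.
Total: 2393.5 + 3630.6 ≈ 6024 km.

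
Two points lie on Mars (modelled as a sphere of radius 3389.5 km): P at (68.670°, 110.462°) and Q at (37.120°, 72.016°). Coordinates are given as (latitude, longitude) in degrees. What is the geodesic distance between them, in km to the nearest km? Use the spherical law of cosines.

2241 km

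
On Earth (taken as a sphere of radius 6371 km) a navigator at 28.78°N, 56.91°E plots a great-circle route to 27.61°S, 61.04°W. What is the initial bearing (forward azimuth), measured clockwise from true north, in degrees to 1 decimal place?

255.2°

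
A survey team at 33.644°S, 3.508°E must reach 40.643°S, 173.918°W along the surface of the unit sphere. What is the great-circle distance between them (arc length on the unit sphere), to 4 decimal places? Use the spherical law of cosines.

With latitudes φ₁ = -33.644°, φ₂ = -40.643° and longitude difference Δλ = -177.426°:
cos c = sin φ₁ sin φ₂ + cos φ₁ cos φ₂ cos Δλ = (-0.5540)(-0.6513) + (0.8325)(0.7588)(-0.9990) = -0.27018,
so c = arccos(-0.27018) = 1.84438 rad.
On the unit sphere the arc length equals the central angle: 1.8444.

1.8444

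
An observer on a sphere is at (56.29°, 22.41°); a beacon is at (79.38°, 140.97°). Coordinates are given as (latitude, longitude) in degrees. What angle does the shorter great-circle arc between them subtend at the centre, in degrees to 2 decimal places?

39.76°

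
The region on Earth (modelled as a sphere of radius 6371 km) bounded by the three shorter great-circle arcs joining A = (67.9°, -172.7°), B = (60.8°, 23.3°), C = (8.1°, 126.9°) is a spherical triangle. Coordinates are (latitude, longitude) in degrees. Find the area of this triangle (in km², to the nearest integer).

Side lengths (central angles): a = 1.5614, b = 1.2508, c = 0.8862 rad; semiperimeter s = 1.8492.
By l'Huilier's theorem, tan(E/4) = √[tan(s/2) tan((s−a)/2) tan((s−b)/2) tan((s−c)/2)], giving spherical excess E = 0.6968 rad.
Area = E·R² = 0.6968 × (6371)² ≈ 28281924 km².

28281924 km²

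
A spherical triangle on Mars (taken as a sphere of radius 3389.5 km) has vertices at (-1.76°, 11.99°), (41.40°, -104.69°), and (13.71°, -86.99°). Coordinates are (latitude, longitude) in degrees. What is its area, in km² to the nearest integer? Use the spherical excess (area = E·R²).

7757417 km²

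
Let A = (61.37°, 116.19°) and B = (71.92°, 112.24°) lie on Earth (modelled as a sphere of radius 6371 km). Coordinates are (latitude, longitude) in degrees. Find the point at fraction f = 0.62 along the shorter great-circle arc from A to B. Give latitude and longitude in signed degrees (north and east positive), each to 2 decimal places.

67.92°, 114.16°

The central angle between A and B is δ = 0.1861 rad.
With f = 0.62, the slerp weights are sin((1−f)δ)/sin δ = 0.3819 and sin(fδ)/sin δ = 0.6222.
Weighted sum of the unit vectors: (0.3819)·(-0.2115,0.4300,0.8777) + (0.6222)·(-0.1175,0.2873,0.9506) = (-0.1538, 0.3429, 0.9267).
Converting back: φ = atan2(z, √(x²+y²)) = 67.92°, λ = atan2(y, x) = 114.16°.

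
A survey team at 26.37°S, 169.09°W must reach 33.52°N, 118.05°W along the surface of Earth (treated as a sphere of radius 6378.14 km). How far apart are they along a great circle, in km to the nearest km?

With latitudes φ₁ = -26.370°, φ₂ = 33.520° and longitude difference Δλ = 51.040°:
Haversine: a = sin²(Δφ/2) + cos φ₁ cos φ₂ sin²(Δλ/2) = 0.2492 + (0.8959)(0.8337)(0.1856) = 0.38781.
Central angle c = 2·arcsin(√a) = 1.34449 rad.
Distance = R·c = 6378.14 × 1.3445 ≈ 8575 km.

8575 km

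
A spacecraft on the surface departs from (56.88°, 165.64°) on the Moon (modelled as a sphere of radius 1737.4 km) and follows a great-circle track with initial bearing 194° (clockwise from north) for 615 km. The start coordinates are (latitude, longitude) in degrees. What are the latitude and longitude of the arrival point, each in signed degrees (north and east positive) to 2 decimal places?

Angular distance δ = d/R = 615/1737.4 = 0.35398 rad; initial bearing θ = 3.3859 rad.
sin φ₂ = sin φ₁ cos δ + cos φ₁ sin δ cos θ = (0.8375)(0.9380) + (0.5464)(0.3466)(-0.9703) = 0.6018, so φ₂ = 37.00°.
Δλ = atan2(sin θ sin δ cos φ₁, cos δ − sin φ₁ sin φ₂) = atan2(-0.0458, 0.4340) = -6.027°.
λ₂ = 165.640° − 6.027° = 159.61°.

37.00°, 159.61°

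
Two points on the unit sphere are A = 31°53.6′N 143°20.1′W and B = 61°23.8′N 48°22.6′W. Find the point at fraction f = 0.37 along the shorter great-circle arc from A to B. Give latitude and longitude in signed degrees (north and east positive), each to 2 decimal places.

The central angle between A and B is δ = 1.1277 rad.
With f = 0.37, the slerp weights are sin((1−f)δ)/sin δ = 0.7219 and sin(fδ)/sin δ = 0.4486.
Weighted sum of the unit vectors: (0.7219)·(-0.6810,-0.5070,0.5283) + (0.4486)·(0.3180,-0.3579,0.8780) = (-0.3490, -0.5265, 0.7752).
Converting back: φ = atan2(z, √(x²+y²)) = 50.83°, λ = atan2(y, x) = -123.54°.

50.83°, -123.54°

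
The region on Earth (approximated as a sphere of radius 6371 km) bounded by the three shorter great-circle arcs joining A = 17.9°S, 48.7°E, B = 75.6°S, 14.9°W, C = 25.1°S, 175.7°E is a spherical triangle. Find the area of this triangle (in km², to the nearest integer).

46146911 km²

Side lengths (central angles): a = 1.3801, b = 1.9695, c = 1.1561 rad; semiperimeter s = 2.2529.
By l'Huilier's theorem, tan(E/4) = √[tan(s/2) tan((s−a)/2) tan((s−b)/2) tan((s−c)/2)], giving spherical excess E = 1.1369 rad.
Area = E·R² = 1.1369 × (6371)² ≈ 46146911 km².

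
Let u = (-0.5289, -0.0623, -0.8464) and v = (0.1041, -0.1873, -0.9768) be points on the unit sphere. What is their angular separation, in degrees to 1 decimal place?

38.4°

u·v = 0.7834; |u| = 1.0000, |v| = 1.0000.
cos θ = (u·v)/(|u||v|) = 0.7833, so θ = 38.4°.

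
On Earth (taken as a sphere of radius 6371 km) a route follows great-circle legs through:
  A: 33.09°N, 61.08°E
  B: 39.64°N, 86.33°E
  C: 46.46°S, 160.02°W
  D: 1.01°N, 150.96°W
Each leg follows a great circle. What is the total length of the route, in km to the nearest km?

22449 km

Leg A→B: central angle 0.3714 rad, distance 2366.0 km.
Leg B→C: central angle 2.3121 rad, distance 14730.4 km.
Leg C→D: central angle 0.8401 rad, distance 5352.3 km.
Total: 2366.0 + 14730.4 + 5352.3 ≈ 22449 km.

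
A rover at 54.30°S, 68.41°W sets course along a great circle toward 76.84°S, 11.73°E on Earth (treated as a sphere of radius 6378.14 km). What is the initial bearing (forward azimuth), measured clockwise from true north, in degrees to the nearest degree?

Δλ = 80.140° = 1.3987 rad.
y = sin Δλ · cos φ₂ = (0.9852)(0.2277) = 0.2243
x = cos φ₁ sin φ₂ − sin φ₁ cos φ₂ cos Δλ = (0.5835)(-0.9737) − (-0.8121)(0.2277)(0.1712) = -0.5366
θ = atan2(y, x) = 157.31°, so the bearing is 157°.

157°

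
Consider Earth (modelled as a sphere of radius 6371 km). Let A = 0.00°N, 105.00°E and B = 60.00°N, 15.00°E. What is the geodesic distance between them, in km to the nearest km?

10008 km

Let φ₁ = 0.0000 rad, φ₂ = 1.0472 rad, and Δλ = -1.5708 rad.
cos c = sin φ₁ sin φ₂ + cos φ₁ cos φ₂ cos Δλ = (0.0000)(0.8660) + (1.0000)(0.5000)(-0.0000) = -0.00000,
so c = arccos(-0.00000) = 1.57080 rad.
Distance = R·c = 6371 × 1.5708 ≈ 10008 km.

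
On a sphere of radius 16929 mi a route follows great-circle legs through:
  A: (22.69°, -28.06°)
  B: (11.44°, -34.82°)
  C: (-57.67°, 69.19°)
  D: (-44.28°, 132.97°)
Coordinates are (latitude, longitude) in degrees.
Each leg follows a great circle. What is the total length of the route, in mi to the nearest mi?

47484 mi

Leg A→B: central angle 0.2263 rad, distance 3831.4 mi.
Leg B→C: central angle 1.8697 rad, distance 31652.5 mi.
Leg C→D: central angle 0.7089 rad, distance 12000.4 mi.
Total: 3831.4 + 31652.5 + 12000.4 ≈ 47484 mi.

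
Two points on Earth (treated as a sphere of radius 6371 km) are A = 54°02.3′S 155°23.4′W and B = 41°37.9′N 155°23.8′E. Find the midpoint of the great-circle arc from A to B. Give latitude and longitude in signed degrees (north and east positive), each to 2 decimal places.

-6.81°, 176.86°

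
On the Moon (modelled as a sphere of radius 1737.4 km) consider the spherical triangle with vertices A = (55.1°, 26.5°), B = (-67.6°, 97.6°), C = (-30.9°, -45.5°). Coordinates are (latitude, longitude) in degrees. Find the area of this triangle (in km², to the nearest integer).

7361163 km²

Side lengths (central angles): a = 1.3558, b = 1.8436, c = 2.3290 rad; semiperimeter s = 2.7643.
By l'Huilier's theorem, tan(E/4) = √[tan(s/2) tan((s−a)/2) tan((s−b)/2) tan((s−c)/2)], giving spherical excess E = 2.4386 rad.
Area = E·R² = 2.4386 × (1737.4)² ≈ 7361163 km².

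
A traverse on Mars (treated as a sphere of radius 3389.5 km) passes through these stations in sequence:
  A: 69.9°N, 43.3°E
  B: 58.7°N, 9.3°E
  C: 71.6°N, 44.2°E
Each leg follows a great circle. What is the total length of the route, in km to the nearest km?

2198 km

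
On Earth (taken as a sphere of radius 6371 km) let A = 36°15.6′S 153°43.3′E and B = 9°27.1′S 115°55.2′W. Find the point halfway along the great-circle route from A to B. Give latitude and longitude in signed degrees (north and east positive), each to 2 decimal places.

The central angle between A and B is δ = 1.4785 rad.
With f = 0.5, the slerp weights are sin((1−f)δ)/sin δ = 0.6766 and sin(fδ)/sin δ = 0.6766.
Weighted sum of the unit vectors: (0.6766)·(-0.7230,0.3570,-0.5915) + (0.6766)·(-0.4312,-0.8872,-0.1642) = (-0.7809, -0.3587, -0.5113).
Converting back: φ = atan2(z, √(x²+y²)) = -30.75°, λ = atan2(y, x) = -155.33°.

-30.75°, -155.33°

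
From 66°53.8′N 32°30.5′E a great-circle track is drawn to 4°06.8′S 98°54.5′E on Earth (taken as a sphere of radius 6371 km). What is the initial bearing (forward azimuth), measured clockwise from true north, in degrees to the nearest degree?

113°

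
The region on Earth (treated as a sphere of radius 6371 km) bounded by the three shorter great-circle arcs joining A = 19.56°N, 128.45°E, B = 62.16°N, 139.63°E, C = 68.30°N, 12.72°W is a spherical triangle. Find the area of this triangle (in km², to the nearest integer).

Side lengths (central angles): a = 0.8384, b = 1.5311, c = 0.7558 rad; semiperimeter s = 1.5627.
By l'Huilier's theorem, tan(E/4) = √[tan(s/2) tan((s−a)/2) tan((s−b)/2) tan((s−c)/2)], giving spherical excess E = 0.2010 rad.
Area = E·R² = 0.2010 × (6371)² ≈ 8157550 km².

8157550 km²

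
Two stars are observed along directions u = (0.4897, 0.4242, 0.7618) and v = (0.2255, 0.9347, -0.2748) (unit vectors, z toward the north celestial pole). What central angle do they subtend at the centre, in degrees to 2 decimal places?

72.69°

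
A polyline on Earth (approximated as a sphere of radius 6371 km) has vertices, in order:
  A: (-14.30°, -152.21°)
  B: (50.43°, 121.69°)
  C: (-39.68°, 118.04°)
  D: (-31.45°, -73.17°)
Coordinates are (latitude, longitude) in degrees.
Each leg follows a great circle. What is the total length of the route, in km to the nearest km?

Leg A→B: central angle 1.7198 rad, distance 10956.6 km.
Leg B→C: central angle 1.5737 rad, distance 10026.1 km.
Leg C→D: central angle 1.8869 rad, distance 12021.6 km.
Total: 10956.6 + 10026.1 + 12021.6 ≈ 33004 km.

33004 km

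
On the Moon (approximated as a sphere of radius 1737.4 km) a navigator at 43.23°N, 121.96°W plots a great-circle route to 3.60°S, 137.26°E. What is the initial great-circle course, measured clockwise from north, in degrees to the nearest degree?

Δλ = -100.780° = -1.7589 rad.
y = sin Δλ · cos φ₂ = (-0.9824)(0.9980) = -0.9804
x = cos φ₁ sin φ₂ − sin φ₁ cos φ₂ cos Δλ = (0.7286)(-0.0628) − (0.6849)(0.9980)(-0.1870) = 0.0821
θ = atan2(y, x) = -85.21°; adding 360° gives 275°.

275°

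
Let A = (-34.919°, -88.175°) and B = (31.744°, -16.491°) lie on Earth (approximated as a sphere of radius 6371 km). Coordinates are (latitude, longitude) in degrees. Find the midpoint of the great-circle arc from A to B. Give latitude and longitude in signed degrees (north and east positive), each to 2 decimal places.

The central angle between A and B is δ = 1.6529 rad.
With f = 0.5, the slerp weights are sin((1−f)δ)/sin δ = 0.7380 and sin(fδ)/sin δ = 0.7380.
Weighted sum of the unit vectors: (0.7380)·(0.0261,-0.8195,-0.5724) + (0.7380)·(0.8154,-0.2414,0.5261) = (0.6211, -0.7830, -0.0342).
Converting back: φ = atan2(z, √(x²+y²)) = -1.96°, λ = atan2(y, x) = -51.58°.

-1.96°, -51.58°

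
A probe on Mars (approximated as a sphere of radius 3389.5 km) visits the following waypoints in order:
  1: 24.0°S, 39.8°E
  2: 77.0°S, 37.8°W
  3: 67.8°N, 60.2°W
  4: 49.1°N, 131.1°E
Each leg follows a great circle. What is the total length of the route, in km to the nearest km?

Leg 1→2: central angle 1.1147 rad, distance 3778.3 km.
Leg 2→3: central angle 2.5385 rad, distance 8604.1 km.
Leg 3→4: central angle 1.0959 rad, distance 3714.6 km.
Total: 3778.3 + 8604.1 + 3714.6 ≈ 16097 km.

16097 km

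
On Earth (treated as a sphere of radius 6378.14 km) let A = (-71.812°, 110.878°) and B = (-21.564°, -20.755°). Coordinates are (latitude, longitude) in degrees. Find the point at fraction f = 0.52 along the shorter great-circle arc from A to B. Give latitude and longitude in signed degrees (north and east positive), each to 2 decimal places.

-58.58°, -4.23°

Central angle δ = 1.4138 rad. Interpolating on the sphere with fraction f = 0.52:
P = [sin((1−f)δ)·A + sin(fδ)·B] / sin δ = 0.6355·A + 0.6791·B in Cartesian coordinates,
giving P = (0.5199, -0.0385, -0.8534), i.e. latitude -58.58°, longitude -4.23°.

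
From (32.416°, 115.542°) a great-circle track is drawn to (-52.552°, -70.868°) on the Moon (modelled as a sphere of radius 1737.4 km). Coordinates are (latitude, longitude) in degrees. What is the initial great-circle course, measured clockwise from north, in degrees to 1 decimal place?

168.9°

Δλ = 173.590° = 3.0297 rad.
y = sin Δλ · cos φ₂ = (0.1116)(0.6080) = 0.0679
x = cos φ₁ sin φ₂ − sin φ₁ cos φ₂ cos Δλ = (0.8442)(-0.7939) − (0.5361)(0.6080)(-0.9937) = -0.3463
θ = atan2(y, x) = 168.91°, so the bearing is 168.9°.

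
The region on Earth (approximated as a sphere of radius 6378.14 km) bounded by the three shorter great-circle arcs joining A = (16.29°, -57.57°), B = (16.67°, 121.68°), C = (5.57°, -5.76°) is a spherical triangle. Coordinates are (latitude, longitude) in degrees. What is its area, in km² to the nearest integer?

Side lengths (central angles): a = 2.1553, b = 0.9048, c = 2.5662 rad; semiperimeter s = 2.8131.
By l'Huilier's theorem, tan(E/4) = √[tan(s/2) tan((s−a)/2) tan((s−b)/2) tan((s−c)/2)], giving spherical excess E = 2.1631 rad.
Area = E·R² = 2.1631 × (6378.14)² ≈ 87996082 km².

87996082 km²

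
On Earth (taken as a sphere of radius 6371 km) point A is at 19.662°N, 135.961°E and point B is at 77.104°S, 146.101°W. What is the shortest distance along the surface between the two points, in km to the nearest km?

11843 km

Let φ₁ = 0.3432 rad, φ₂ = -1.3457 rad, and Δλ = 1.3603 rad.
cos c = sin φ₁ sin φ₂ + cos φ₁ cos φ₂ cos Δλ = (0.3365)(-0.9748) + (0.9417)(0.2232)(0.2090) = -0.28406,
so c = arccos(-0.28406) = 1.85883 rad.
Distance = R·c = 6371 × 1.8588 ≈ 11843 km.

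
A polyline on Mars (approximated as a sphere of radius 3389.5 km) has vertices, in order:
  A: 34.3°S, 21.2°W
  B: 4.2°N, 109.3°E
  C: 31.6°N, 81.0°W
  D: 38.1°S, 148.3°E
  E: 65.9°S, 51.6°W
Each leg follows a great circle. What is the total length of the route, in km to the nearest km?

28540 km

Leg A→B: central angle 2.1850 rad, distance 7406.2 km.
Leg B→C: central angle 2.4937 rad, distance 8452.5 km.
Leg C→D: central angle 2.4347 rad, distance 8252.4 km.
Leg D→E: central angle 1.3066 rad, distance 4428.8 km.
Total: 7406.2 + 8452.5 + 8252.4 + 4428.8 ≈ 28540 km.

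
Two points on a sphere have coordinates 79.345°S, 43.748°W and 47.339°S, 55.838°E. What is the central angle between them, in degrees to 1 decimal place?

45.4°

In radians: φ₁ = -1.3848, φ₂ = -0.8262, Δλ = 99.586° = 1.7381 rad.
Haversine: a = sin²(Δφ/2) + cos φ₁ cos φ₂ sin²(Δλ/2) = 0.0760 + (0.1849)(0.6777)(0.5833) = 0.14908.
Central angle c = 2·arcsin(√a) = 0.79283 rad.
So the angular separation is 45.4°.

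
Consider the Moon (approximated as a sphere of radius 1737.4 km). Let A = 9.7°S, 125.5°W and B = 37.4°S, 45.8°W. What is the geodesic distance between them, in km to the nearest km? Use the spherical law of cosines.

2304 km

In radians: φ₁ = -0.1693, φ₂ = -0.6528, Δλ = 79.700° = 1.3910 rad.
cos c = sin φ₁ sin φ₂ + cos φ₁ cos φ₂ cos Δλ = (-0.1685)(-0.6074) + (0.9857)(0.7944)(0.1788) = 0.24235,
so c = arccos(0.24235) = 1.32601 rad.
Distance = R·c = 1737.4 × 1.3260 ≈ 2304 km.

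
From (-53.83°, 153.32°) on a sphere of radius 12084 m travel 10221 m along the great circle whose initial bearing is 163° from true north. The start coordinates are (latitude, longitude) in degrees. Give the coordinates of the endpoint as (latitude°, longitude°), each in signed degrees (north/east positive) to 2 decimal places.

-73.29°, -76.24°

Angular distance δ = d/R = 10221/12084 = 0.84583 rad; initial bearing θ = 2.8449 rad.
sin φ₂ = sin φ₁ cos δ + cos φ₁ sin δ cos θ = (-0.8073)(0.6631) + (0.5902)(0.7485)(-0.9563) = -0.9578, so φ₂ = -73.29°.
Δλ = atan2(sin θ sin δ cos φ₁, cos δ − sin φ₁ sin φ₂) = atan2(0.1292, -0.1101) = 130.437°.
λ₂ = 153.320° + 130.437° = 283.76° → -76.24° after wrapping to (−180°, 180°].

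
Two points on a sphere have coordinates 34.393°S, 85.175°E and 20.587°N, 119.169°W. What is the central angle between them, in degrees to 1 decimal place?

154.5°

With latitudes φ₁ = -34.393°, φ₂ = 20.587° and longitude difference Δλ = 155.656°:
cos c = sin φ₁ sin φ₂ + cos φ₁ cos φ₂ cos Δλ = (-0.5649)(0.3516) + (0.8252)(0.9361)(-0.9111) = -0.90243,
so c = arccos(-0.90243) = 2.69616 rad.
So the angular separation is 154.5°.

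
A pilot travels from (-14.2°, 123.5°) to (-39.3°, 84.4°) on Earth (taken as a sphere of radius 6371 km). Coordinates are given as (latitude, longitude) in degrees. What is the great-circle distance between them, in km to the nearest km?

4723 km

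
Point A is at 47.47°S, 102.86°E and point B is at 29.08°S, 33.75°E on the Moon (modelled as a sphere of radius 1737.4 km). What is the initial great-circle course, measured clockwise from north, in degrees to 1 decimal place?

Δλ = -69.110° = -1.2062 rad.
y = sin Δλ · cos φ₂ = (-0.9343)(0.8739) = -0.8165
x = cos φ₁ sin φ₂ − sin φ₁ cos φ₂ cos Δλ = (0.6760)(-0.4860) − (-0.7369)(0.8739)(0.3566) = -0.0989
θ = atan2(y, x) = -96.91°; adding 360° gives 263.1°.

263.1°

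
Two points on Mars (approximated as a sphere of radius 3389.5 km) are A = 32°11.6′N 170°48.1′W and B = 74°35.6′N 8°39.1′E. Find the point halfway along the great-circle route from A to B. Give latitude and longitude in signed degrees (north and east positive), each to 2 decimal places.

68.80°, -170.55°

Central angle δ = 1.2778 rad. Interpolating on the sphere with fraction f = 0.5:
P = [sin((1−f)δ)·A + sin(fδ)·B] / sin δ = 0.6229·A + 0.6229·B in Cartesian coordinates,
giving P = (-0.3567, -0.0594, 0.9323), i.e. latitude 68.80°, longitude -170.55°.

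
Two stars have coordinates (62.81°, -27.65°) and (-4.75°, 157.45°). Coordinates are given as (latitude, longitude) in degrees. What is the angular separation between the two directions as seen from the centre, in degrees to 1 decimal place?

With latitudes φ₁ = 62.810°, φ₂ = -4.750° and longitude difference Δλ = -174.900°:
cos c = sin φ₁ sin φ₂ + cos φ₁ cos φ₂ cos Δλ = (0.8895)(-0.0828) + (0.4569)(0.9966)(-0.9960) = -0.52723,
so c = arccos(-0.52723) = 2.12613 rad.
So the angular separation is 121.8°.

121.8°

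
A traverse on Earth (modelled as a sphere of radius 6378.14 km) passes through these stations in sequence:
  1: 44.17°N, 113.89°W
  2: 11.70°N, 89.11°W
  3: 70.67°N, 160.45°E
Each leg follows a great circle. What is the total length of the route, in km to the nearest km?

13842 km

Leg 1→2: central angle 0.6777 rad, distance 4322.6 km.
Leg 2→3: central angle 1.4926 rad, distance 9519.7 km.
Total: 4322.6 + 9519.7 ≈ 13842 km.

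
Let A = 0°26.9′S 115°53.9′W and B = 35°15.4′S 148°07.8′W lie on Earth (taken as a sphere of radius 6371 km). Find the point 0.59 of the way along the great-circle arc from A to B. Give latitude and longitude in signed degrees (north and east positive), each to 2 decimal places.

-21.69°, -133.19°

The central angle between A and B is δ = 0.8020 rad.
With f = 0.59, the slerp weights are sin((1−f)δ)/sin δ = 0.4493 and sin(fδ)/sin δ = 0.6341.
Weighted sum of the unit vectors: (0.4493)·(-0.4368,-0.8995,-0.0078) + (0.6341)·(-0.6935,-0.4311,-0.5772) = (-0.6359, -0.6775, -0.3695).
Converting back: φ = atan2(z, √(x²+y²)) = -21.69°, λ = atan2(y, x) = -133.19°.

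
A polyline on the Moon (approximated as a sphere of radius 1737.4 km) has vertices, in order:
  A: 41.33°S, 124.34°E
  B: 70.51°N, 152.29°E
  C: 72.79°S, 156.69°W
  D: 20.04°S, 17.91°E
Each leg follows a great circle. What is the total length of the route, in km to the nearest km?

10544 km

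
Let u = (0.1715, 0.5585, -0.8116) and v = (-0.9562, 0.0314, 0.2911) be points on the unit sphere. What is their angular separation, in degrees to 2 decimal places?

112.50°

u·v = -0.3827; |u| = 1.0000, |v| = 1.0000.
cos θ = (u·v)/(|u||v|) = -0.3827, so θ = 112.50°.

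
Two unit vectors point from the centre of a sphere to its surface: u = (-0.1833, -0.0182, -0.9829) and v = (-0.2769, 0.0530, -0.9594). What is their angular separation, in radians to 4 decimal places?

u·v = 0.9928; |u| = 1.0000, |v| = 1.0000.
cos θ = (u·v)/(|u||v|) = 0.9928, so θ = 0.1200 rad.

0.1200 rad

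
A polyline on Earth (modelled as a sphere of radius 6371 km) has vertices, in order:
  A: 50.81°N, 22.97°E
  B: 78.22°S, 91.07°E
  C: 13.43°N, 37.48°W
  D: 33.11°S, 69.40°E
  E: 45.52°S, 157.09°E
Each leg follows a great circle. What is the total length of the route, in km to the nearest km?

Leg A→B: central angle 2.3612 rad, distance 15043.0 km.
Leg B→C: central angle 1.9296 rad, distance 12293.2 km.
Leg C→D: central angle 1.9428 rad, distance 12377.3 km.
Leg D→E: central angle 1.1446 rad, distance 7292.3 km.
Total: 15043.0 + 12293.2 + 12377.3 + 7292.3 ≈ 47006 km.

47006 km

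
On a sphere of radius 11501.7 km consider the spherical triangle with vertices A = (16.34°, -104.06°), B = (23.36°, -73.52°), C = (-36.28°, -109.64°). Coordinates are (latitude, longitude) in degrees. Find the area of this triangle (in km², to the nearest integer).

Side lengths (central angles): a = 1.1991, b = 0.9230, c = 0.5150 rad; semiperimeter s = 1.3186.
By l'Huilier's theorem, tan(E/4) = √[tan(s/2) tan((s−a)/2) tan((s−b)/2) tan((s−c)/2)], giving spherical excess E = 0.2509 rad.
Area = E·R² = 0.2509 × (11501.7)² ≈ 33193690 km².

33193690 km²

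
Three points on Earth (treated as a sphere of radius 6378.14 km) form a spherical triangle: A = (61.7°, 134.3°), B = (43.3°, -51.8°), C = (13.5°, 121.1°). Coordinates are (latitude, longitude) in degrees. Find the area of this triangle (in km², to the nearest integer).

9308235 km²

Side lengths (central angles): a = 2.1438, b = 0.8575, c = 1.3070 rad; semiperimeter s = 2.1541.
By l'Huilier's theorem, tan(E/4) = √[tan(s/2) tan((s−a)/2) tan((s−b)/2) tan((s−c)/2)], giving spherical excess E = 0.2288 rad.
Area = E·R² = 0.2288 × (6378.14)² ≈ 9308235 km².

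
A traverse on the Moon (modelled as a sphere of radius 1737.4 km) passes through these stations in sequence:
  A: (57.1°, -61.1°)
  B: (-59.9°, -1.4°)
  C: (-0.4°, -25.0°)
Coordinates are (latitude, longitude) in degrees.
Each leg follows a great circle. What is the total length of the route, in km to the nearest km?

5711 km

Leg A→B: central angle 2.2006 rad, distance 3823.3 km.
Leg B→C: central angle 1.0865 rad, distance 1887.7 km.
Total: 3823.3 + 1887.7 ≈ 5711 km.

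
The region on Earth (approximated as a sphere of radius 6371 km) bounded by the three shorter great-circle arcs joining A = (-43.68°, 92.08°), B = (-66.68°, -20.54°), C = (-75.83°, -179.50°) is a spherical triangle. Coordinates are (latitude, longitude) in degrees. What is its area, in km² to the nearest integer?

11901306 km²

Side lengths (central angles): a = 0.6436, b = 0.8305, c = 1.0191 rad; semiperimeter s = 1.2466.
By l'Huilier's theorem, tan(E/4) = √[tan(s/2) tan((s−a)/2) tan((s−b)/2) tan((s−c)/2)], giving spherical excess E = 0.2932 rad.
Area = E·R² = 0.2932 × (6371)² ≈ 11901306 km².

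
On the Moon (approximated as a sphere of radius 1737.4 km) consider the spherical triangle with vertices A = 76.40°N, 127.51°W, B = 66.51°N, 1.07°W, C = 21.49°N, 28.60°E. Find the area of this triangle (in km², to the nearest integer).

284096 km²

Side lengths (central angles): a = 0.8523, b = 1.4141, c = 0.5813 rad; semiperimeter s = 1.4239.
By l'Huilier's theorem, tan(E/4) = √[tan(s/2) tan((s−a)/2) tan((s−b)/2) tan((s−c)/2)], giving spherical excess E = 0.0941 rad.
Area = E·R² = 0.0941 × (1737.4)² ≈ 284096 km².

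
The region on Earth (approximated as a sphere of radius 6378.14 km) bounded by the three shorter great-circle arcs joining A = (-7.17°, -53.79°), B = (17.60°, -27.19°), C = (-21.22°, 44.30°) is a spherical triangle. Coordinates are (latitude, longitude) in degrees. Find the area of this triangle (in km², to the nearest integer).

Side lengths (central angles): a = 1.3973, b = 1.6559, c = 0.6302 rad; semiperimeter s = 1.8417.
By l'Huilier's theorem, tan(E/4) = √[tan(s/2) tan((s−a)/2) tan((s−b)/2) tan((s−c)/2)], giving spherical excess E = 0.5505 rad.
Area = E·R² = 0.5505 × (6378.14)² ≈ 22393901 km².

22393901 km²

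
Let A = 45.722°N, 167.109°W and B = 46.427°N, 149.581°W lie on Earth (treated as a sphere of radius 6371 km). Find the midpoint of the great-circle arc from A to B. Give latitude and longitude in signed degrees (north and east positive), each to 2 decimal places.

The central angle between A and B is δ = 0.2121 rad.
With f = 0.5, the slerp weights are sin((1−f)δ)/sin δ = 0.5028 and sin(fδ)/sin δ = 0.5028.
Weighted sum of the unit vectors: (0.5028)·(-0.6805,-0.1558,0.7160) + (0.5028)·(-0.5944,-0.3490,0.7245) = (-0.6411, -0.2538, 0.7243).
Converting back: φ = atan2(z, √(x²+y²)) = 46.41°, λ = atan2(y, x) = -158.40°.

46.41°, -158.40°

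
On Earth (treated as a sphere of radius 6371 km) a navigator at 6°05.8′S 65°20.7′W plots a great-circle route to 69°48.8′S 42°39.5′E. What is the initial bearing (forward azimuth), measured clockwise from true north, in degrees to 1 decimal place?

160.8°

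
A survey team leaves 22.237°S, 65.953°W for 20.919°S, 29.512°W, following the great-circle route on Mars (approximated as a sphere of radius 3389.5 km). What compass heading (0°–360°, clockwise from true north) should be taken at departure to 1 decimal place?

Δλ = 36.441° = 0.6360 rad.
y = sin Δλ · cos φ₂ = (0.5940)(0.9341) = 0.5548
x = cos φ₁ sin φ₂ − sin φ₁ cos φ₂ cos Δλ = (0.9256)(-0.3570) − (-0.3784)(0.9341)(0.8045) = -0.0461
θ = atan2(y, x) = 94.75°, so the bearing is 94.8°.

94.8°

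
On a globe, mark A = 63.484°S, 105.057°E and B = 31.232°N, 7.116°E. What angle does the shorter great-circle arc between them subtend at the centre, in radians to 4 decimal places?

2.1138 rad

Let φ₁ = -1.1080 rad, φ₂ = 0.5451 rad, and Δλ = -1.7094 rad.
Haversine: a = sin²(Δφ/2) + cos φ₁ cos φ₂ sin²(Δλ/2) = 0.5411 + (0.4464)(0.8551)(0.5691) = 0.75835.
Central angle c = 2·arcsin(√a) = 2.11379 rad.
So the angular separation is 2.1138 rad.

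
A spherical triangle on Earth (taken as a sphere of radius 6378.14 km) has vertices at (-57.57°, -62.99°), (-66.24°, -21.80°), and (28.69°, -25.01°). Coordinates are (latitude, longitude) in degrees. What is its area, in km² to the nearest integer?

Side lengths (central angles): a = 1.6574, b = 1.6052, c = 0.3622 rad; semiperimeter s = 1.8124.
By l'Huilier's theorem, tan(E/4) = √[tan(s/2) tan((s−a)/2) tan((s−b)/2) tan((s−c)/2)], giving spherical excess E = 0.3811 rad.
Area = E·R² = 0.3811 × (6378.14)² ≈ 15504715 km².

15504715 km²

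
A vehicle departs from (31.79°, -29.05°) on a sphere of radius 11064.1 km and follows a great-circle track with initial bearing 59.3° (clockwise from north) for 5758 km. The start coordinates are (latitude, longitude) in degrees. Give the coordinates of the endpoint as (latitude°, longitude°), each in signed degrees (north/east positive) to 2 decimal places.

Angular distance δ = d/R = 5758/11064.1 = 0.52042 rad; initial bearing θ = 1.0350 rad.
sin φ₂ = sin φ₁ cos δ + cos φ₁ sin δ cos θ = (0.5268)(0.8676) + (0.8500)(0.4972)(0.5105) = 0.6728, so φ₂ = 42.29°.
Δλ = atan2(sin θ sin δ cos φ₁, cos δ − sin φ₁ sin φ₂) = atan2(0.3634, 0.5131) = 35.307°.
λ₂ = -29.050° + 35.307° = 6.26°.

42.29°, 6.26°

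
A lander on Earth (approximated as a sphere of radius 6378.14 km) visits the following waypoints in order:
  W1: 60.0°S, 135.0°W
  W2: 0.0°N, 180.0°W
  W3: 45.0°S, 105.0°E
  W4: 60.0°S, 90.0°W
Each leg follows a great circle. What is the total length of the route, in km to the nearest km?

24828 km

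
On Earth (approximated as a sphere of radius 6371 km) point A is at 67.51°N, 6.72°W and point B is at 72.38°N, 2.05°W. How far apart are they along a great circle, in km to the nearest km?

570 km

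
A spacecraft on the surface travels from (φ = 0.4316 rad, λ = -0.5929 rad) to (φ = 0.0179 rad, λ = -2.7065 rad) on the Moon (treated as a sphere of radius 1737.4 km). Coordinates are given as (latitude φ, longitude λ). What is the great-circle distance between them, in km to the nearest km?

In radians: φ₁ = 0.4316, φ₂ = 0.0179, Δλ = -121.100° = -2.1136 rad.
cos c = sin φ₁ sin φ₂ + cos φ₁ cos φ₂ cos Δλ = (0.4183)(0.0179) + (0.9083)(0.9998)(-0.5165) = -0.46161,
so c = arccos(-0.46161) = 2.05060 rad.
Distance = R·c = 1737.4 × 2.0506 ≈ 3563 km.

3563 km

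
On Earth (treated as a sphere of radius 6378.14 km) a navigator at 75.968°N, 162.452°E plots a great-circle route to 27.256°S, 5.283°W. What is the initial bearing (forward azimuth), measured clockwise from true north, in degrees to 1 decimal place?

Δλ = -167.735° = -2.9275 rad.
y = sin Δλ · cos φ₂ = (-0.2124)(0.8890) = -0.1888
x = cos φ₁ sin φ₂ − sin φ₁ cos φ₂ cos Δλ = (0.2425)(-0.4580) − (0.9702)(0.8890)(-0.9772) = 0.7317
θ = atan2(y, x) = -14.47°; adding 360° gives 345.5°.

345.5°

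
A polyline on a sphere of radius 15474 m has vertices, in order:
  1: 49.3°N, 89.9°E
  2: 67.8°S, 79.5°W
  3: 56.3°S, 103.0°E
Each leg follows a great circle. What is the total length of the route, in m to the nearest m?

Leg 1→2: central angle 2.8057 rad, distance 43415.5 m.
Leg 2→3: central angle 0.9754 rad, distance 15093.3 m.
Total: 43415.5 + 15093.3 ≈ 58509 m.

58509 m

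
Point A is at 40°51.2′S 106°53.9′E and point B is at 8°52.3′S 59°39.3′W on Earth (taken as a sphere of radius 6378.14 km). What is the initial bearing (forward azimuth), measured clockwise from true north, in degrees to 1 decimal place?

Δλ = -166.553° = -2.9069 rad.
y = sin Δλ · cos φ₂ = (-0.2325)(0.9880) = -0.2298
x = cos φ₁ sin φ₂ − sin φ₁ cos φ₂ cos Δλ = (0.7564)(-0.1542) − (-0.6541)(0.9880)(-0.9726) = -0.7452
θ = atan2(y, x) = -162.87°; adding 360° gives 197.1°.

197.1°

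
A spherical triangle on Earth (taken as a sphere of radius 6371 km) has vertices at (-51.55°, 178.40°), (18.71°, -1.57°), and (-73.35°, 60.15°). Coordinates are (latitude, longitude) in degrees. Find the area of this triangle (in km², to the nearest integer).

Side lengths (central angles): a = 1.7505, b = 0.8420, c = 2.5684 rad; semiperimeter s = 2.5805.
By l'Huilier's theorem, tan(E/4) = √[tan(s/2) tan((s−a)/2) tan((s−b)/2) tan((s−c)/2)], giving spherical excess E = 0.4159 rad.
Area = E·R² = 0.4159 × (6371)² ≈ 16881116 km².

16881116 km²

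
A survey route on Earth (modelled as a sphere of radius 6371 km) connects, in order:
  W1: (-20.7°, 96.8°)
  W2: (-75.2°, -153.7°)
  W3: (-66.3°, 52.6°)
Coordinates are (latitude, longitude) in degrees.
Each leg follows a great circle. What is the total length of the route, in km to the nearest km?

Leg W1→W2: central angle 1.3057 rad, distance 8318.7 km.
Leg W2→W3: central angle 0.6547 rad, distance 4171.0 km.
Total: 8318.7 + 4171.0 ≈ 12490 km.

12490 km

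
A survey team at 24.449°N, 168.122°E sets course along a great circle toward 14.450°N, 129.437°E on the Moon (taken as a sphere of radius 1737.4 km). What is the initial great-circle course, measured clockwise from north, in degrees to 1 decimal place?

With φ₁ = 0.4267, φ₂ = 0.2522, Δλ = -0.6752 rad, the forward-azimuth formula gives
θ = atan2( sin Δλ cos φ₂ , cos φ₁ sin φ₂ − sin φ₁ cos φ₂ cos Δλ ) = atan2(-0.6053, -0.0857) = -98.06°.
Adding 360° brings this into [0°, 360°): 261.9°.

261.9°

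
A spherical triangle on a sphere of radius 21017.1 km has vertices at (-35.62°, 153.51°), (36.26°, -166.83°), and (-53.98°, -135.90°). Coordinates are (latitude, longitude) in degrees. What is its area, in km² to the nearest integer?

Side lengths (central angles): a = 1.6425, b = 0.8893, c = 1.4100 rad; semiperimeter s = 1.9709.
By l'Huilier's theorem, tan(E/4) = √[tan(s/2) tan((s−a)/2) tan((s−b)/2) tan((s−c)/2)], giving spherical excess E = 0.8201 rad.
Area = E·R² = 0.8201 × (21017.1)² ≈ 362244901 km².

362244901 km²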